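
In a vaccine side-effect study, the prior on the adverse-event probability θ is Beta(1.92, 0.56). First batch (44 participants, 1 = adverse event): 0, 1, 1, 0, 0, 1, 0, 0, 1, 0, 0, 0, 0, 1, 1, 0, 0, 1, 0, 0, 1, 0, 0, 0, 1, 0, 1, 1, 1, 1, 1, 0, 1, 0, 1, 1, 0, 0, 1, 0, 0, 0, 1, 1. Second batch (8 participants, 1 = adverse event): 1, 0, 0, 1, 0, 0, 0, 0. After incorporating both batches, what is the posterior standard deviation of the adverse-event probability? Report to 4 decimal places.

0.0666

The Beta prior is conjugate to a Binomial/Bernoulli likelihood; the update adds successes to α and failures to β.
After batch 1: Beta(1.92+20, 0.56+24) = Beta(21.92, 24.56).
After batch 2: Beta(21.92+2, 24.56+6) = Beta(23.92, 30.56).
Var = αβ/((α+β)²(α+β+1)) = 23.92·30.56/(54.48²·55.48) = 0.00443919; SD = √0.00443919 = 0.0666.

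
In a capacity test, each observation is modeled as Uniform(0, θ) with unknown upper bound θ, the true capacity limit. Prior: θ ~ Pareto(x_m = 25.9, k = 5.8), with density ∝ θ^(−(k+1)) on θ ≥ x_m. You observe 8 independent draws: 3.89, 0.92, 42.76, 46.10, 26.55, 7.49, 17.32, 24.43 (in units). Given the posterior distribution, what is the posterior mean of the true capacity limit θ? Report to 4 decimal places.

A Pareto(scale x_m, shape k) prior on the upper bound θ of Uniform(0, θ) is conjugate: posterior is Pareto(max(x_m, max xᵢ), k + n).
Sample maximum = 46.10; prior scale x_m = 25.9 → posterior scale = max = 46.10.
Posterior shape = 5.8 + 8 = 13.8.
E[θ|data] = k·x_m/(k−1) = 13.8·46.10/12.8 = 49.7016.

49.7016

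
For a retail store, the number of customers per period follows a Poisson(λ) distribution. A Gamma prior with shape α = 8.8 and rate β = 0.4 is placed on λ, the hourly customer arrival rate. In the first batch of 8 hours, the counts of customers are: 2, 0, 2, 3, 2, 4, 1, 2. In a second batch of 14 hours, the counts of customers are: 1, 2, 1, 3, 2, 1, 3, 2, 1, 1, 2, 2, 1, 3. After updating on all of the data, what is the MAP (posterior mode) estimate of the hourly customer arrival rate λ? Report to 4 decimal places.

With a Gamma(shape α, rate β) prior, the Poisson likelihood is conjugate: the posterior is Gamma(α + ΣXᵢ, β + n).
Batch 1: sum of counts S = 16 over n = 8 hours.
After batch 1: Gamma(α+S, β+n) = Gamma(8.8+16, 0.4+8) = Gamma(24.8, 8.4).
Batch 2: sum of counts S = 25 over n = 14 hours.
After batch 2: Gamma(α+S, β+n) = Gamma(24.8+25, 8.4+14) = Gamma(49.8, 22.4).
Mode of Gamma(α,β) for α≥1 is (α−1)/β = 48.8/22.4 = 2.1786.

2.1786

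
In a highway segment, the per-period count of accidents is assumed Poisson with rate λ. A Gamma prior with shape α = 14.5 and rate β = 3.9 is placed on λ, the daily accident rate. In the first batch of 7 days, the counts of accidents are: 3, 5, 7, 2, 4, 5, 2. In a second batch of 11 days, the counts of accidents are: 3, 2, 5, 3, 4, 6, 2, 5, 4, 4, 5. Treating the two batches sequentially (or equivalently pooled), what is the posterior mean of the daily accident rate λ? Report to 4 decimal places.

With a Gamma(shape α, rate β) prior, the Poisson likelihood is conjugate: the posterior is Gamma(α + ΣXᵢ, β + n).
Batch 1: sum of counts S = 28 over n = 7 days.
After batch 1: Gamma(α+S, β+n) = Gamma(14.5+28, 3.9+7) = Gamma(42.5, 10.9).
Batch 2: sum of counts S = 43 over n = 11 days.
After batch 2: Gamma(α+S, β+n) = Gamma(42.5+43, 10.9+11) = Gamma(85.5, 21.9).
Posterior mean = α/β = 85.5/21.9 = 3.9041.

3.9041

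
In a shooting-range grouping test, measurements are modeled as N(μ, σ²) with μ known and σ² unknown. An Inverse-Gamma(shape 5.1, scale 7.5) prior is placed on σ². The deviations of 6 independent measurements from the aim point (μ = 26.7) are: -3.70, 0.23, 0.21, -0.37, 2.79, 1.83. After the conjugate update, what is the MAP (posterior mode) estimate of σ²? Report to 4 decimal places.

With known mean μ and an Inverse-Gamma(α, β) prior on σ², the Normal likelihood is conjugate: posterior is Inv-Gamma(α + n/2, β + Σ(xᵢ−μ)²/2).
Σ(xᵢ−μ)² = (-3.70)² + (0.23)² + (0.21)² + (-0.37)² + (2.79)² + (1.83)² = 25.0569.
Posterior: Inv-Gamma(5.1 + 6/2, 7.5 + 25.0569/2) = Inv-Gamma(8.10, 20.02845).
Mode = β/(α+1) = 20.02845/9.10 = 2.2009.

2.2009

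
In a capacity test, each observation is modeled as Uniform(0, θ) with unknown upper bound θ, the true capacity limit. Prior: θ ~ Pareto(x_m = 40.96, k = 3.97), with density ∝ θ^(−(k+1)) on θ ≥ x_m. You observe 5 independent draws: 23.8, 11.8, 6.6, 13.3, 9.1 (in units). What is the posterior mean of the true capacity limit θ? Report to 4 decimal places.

A Pareto(scale x_m, shape k) prior on the upper bound θ of Uniform(0, θ) is conjugate: posterior is Pareto(max(x_m, max xᵢ), k + n).
Sample maximum = 23.8; prior scale x_m = 40.96 → posterior scale = max = 40.96.
Posterior shape = 3.97 + 5 = 8.97.
E[θ|data] = k·x_m/(k−1) = 8.97·40.96/7.97 = 46.0993.

46.0993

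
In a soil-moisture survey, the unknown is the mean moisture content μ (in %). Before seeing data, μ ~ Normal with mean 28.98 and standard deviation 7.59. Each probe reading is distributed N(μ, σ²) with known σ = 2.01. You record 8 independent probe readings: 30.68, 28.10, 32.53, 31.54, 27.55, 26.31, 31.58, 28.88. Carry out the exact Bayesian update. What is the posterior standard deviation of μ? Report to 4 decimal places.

For Normal data with known variance σ², a Normal(μ₀, σ₀²) prior on μ is conjugate. Posterior precision = 1/σ₀² + n/σ²; posterior mean is the precision-weighted average of μ₀ and x̄.
σ₀² = 7.59² = 57.6081, σ² = 2.01² = 4.0401; σ² + n·σ₀² = 4.0401 + 8·57.6081 = 464.9049.
Posterior precision = 1/σ₀² + n/σ² = 1/57.6081 + 8/4.0401 = (σ² + n·σ₀²)/(σ₀²σ²) = 464.9049/(57.6081·4.0401); posterior variance σₙ² = σ₀²σ²/(σ² + n·σ₀²) = 57.6081·4.0401/464.9049 = 0.500624.
Posterior SD = √σₙ² = √(57.6081·4.0401/464.9049) = 0.7075.

0.7075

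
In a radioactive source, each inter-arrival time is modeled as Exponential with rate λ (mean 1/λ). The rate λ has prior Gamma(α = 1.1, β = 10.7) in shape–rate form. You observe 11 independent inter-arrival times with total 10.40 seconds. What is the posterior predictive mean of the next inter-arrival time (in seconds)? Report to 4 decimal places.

1.9009

With a Gamma(shape α, rate β) prior on the exponential rate λ, the posterior after n observations with total T = Σxᵢ is Gamma(α+n, β+T).
Posterior: Gamma(1.1+11, 10.7+10.40) = Gamma(12.1, 21.10).
The predictive distribution for the next observation is Lomax; its mean is β/(α−1) = 21.10/11.1 = 1.9009.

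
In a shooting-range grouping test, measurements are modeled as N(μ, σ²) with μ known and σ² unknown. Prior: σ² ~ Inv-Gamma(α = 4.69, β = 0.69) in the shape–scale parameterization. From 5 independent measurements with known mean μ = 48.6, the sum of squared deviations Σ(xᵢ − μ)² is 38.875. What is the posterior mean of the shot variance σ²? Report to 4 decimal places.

With known mean μ and an Inverse-Gamma(α, β) prior on σ², the Normal likelihood is conjugate: posterior is Inv-Gamma(α + n/2, β + Σ(xᵢ−μ)²/2).
Posterior: Inv-Gamma(4.69 + 5/2, 0.69 + 38.875/2) = Inv-Gamma(7.19, 20.1275).
E[σ²|data] = β/(α−1) = 20.1275/6.19 = 3.2516.

3.2516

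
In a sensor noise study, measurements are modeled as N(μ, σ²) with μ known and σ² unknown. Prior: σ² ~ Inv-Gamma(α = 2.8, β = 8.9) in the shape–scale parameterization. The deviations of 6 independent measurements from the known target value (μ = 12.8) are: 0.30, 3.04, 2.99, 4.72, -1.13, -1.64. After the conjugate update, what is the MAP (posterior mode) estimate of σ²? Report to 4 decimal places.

4.5821

With known mean μ and an Inverse-Gamma(α, β) prior on σ², the Normal likelihood is conjugate: posterior is Inv-Gamma(α + n/2, β + Σ(xᵢ−μ)²/2).
Σ(xᵢ−μ)² = (0.30)² + (3.04)² + (2.99)² + (4.72)² + (-1.13)² + (-1.64)² = 44.5166.
Posterior: Inv-Gamma(2.8 + 6/2, 8.9 + 44.5166/2) = Inv-Gamma(5.80, 31.15830).
Mode = β/(α+1) = 31.15830/6.80 = 4.5821.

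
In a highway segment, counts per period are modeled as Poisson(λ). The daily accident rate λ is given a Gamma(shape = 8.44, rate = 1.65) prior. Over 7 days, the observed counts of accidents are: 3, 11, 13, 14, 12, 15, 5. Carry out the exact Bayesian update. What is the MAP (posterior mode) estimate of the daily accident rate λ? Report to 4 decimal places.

With a Gamma(shape α, rate β) prior, the Poisson likelihood is conjugate: the posterior is Gamma(α + ΣXᵢ, β + n).
Sum of counts S = 73 over n = 7 days.
Posterior: Gamma(α+S, β+n) = Gamma(8.44+73, 1.65+7) = Gamma(81.44, 8.65).
Mode of Gamma(α,β) for α≥1 is (α−1)/β = 80.44/8.65 = 9.2994.

9.2994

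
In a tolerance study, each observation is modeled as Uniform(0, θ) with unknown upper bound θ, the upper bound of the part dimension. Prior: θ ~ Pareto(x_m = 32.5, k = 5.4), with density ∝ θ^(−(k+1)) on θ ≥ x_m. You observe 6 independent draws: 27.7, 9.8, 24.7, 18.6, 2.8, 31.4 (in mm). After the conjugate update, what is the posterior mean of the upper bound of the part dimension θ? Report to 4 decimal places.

A Pareto(scale x_m, shape k) prior on the upper bound θ of Uniform(0, θ) is conjugate: posterior is Pareto(max(x_m, max xᵢ), k + n).
Sample maximum = 31.4; prior scale x_m = 32.5 → posterior scale = max = 32.5.
Posterior shape = 5.4 + 6 = 11.4.
E[θ|data] = k·x_m/(k−1) = 11.4·32.5/10.4 = 35.6250.

35.6250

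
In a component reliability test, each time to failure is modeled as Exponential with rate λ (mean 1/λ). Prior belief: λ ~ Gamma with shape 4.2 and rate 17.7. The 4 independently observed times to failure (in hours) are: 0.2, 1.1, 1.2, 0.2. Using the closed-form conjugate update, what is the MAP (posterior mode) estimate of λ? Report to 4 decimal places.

0.3529

With a Gamma(shape α, rate β) prior on the exponential rate λ, the posterior after n observations with total T = Σxᵢ is Gamma(α+n, β+T).
Sum of observations T = 2.7 hours; n = 4.
Posterior: Gamma(4.2+4, 17.7+2.7) = Gamma(8.2, 20.4).
Mode = (α−1)/β = 0.3529.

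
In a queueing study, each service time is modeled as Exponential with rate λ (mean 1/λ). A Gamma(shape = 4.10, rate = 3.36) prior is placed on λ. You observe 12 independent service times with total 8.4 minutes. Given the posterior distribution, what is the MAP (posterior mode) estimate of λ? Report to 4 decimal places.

With a Gamma(shape α, rate β) prior on the exponential rate λ, the posterior after n observations with total T = Σxᵢ is Gamma(α+n, β+T).
Posterior: Gamma(4.10+12, 3.36+8.4) = Gamma(16.10, 11.76).
Mode = (α−1)/β = 1.2840.

1.2840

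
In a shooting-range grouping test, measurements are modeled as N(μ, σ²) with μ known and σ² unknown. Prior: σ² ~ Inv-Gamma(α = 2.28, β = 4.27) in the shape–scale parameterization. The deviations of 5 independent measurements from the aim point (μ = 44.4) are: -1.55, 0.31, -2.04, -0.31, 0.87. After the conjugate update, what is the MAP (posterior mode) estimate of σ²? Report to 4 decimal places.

1.3887

With known mean μ and an Inverse-Gamma(α, β) prior on σ², the Normal likelihood is conjugate: posterior is Inv-Gamma(α + n/2, β + Σ(xᵢ−μ)²/2).
Σ(xᵢ−μ)² = (-1.55)² + (0.31)² + (-2.04)² + (-0.31)² + (0.87)² = 7.5132.
Posterior: Inv-Gamma(2.28 + 5/2, 4.27 + 7.5132/2) = Inv-Gamma(4.78, 8.02660).
Mode = β/(α+1) = 8.02660/5.78 = 1.3887.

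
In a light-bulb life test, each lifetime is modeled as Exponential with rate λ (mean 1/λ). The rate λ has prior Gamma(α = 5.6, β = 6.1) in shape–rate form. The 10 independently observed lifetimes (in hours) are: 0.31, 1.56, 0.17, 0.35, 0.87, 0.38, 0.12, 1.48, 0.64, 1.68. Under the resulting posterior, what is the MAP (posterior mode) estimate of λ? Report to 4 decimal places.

With a Gamma(shape α, rate β) prior on the exponential rate λ, the posterior after n observations with total T = Σxᵢ is Gamma(α+n, β+T).
Sum of observations T = 7.56 hours; n = 10.
Posterior: Gamma(5.6+10, 6.1+7.56) = Gamma(15.6, 13.66).
Mode = (α−1)/β = 1.0688.

1.0688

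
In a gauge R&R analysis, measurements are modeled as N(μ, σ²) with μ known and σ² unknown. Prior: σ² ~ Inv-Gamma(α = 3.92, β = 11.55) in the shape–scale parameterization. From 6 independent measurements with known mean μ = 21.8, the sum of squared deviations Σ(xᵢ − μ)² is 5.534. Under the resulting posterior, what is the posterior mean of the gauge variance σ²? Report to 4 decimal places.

With known mean μ and an Inverse-Gamma(α, β) prior on σ², the Normal likelihood is conjugate: posterior is Inv-Gamma(α + n/2, β + Σ(xᵢ−μ)²/2).
Posterior: Inv-Gamma(3.92 + 6/2, 11.55 + 5.534/2) = Inv-Gamma(6.92, 14.3170).
E[σ²|data] = β/(α−1) = 14.3170/5.92 = 2.4184.

2.4184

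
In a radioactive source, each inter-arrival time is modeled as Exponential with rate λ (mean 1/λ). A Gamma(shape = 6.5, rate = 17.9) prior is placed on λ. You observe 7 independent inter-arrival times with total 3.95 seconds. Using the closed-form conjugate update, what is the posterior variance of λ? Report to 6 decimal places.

0.028277

With a Gamma(shape α, rate β) prior on the exponential rate λ, the posterior after n observations with total T = Σxᵢ is Gamma(α+n, β+T).
Posterior: Gamma(6.5+7, 17.9+3.95) = Gamma(13.5, 21.85).
Var = α/β² = 0.028277.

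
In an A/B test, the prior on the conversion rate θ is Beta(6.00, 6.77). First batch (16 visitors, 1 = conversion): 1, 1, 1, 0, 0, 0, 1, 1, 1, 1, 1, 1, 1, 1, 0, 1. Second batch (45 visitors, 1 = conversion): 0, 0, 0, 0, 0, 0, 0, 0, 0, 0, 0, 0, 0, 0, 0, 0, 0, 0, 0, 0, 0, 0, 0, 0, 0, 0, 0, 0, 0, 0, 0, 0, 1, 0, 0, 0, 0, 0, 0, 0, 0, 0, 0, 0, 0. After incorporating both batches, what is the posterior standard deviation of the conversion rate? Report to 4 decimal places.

The Beta prior is conjugate to a Binomial/Bernoulli likelihood; the update adds successes to α and failures to β.
After batch 1: Beta(6.00+12, 6.77+4) = Beta(18.00, 10.77).
After batch 2: Beta(18.00+1, 10.77+44) = Beta(19.00, 54.77).
Var = αβ/((α+β)²(α+β+1)) = 19.00·54.77/(73.77²·74.77) = 0.00255746; SD = √0.00255746 = 0.0506.

0.0506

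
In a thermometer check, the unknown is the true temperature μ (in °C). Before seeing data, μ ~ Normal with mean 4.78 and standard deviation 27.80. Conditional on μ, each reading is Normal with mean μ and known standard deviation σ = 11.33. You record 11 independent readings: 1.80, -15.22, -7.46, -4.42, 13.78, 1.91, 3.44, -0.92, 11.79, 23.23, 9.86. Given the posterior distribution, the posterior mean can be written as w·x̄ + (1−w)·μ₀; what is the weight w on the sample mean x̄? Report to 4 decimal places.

For Normal data with known variance σ², a Normal(μ₀, σ₀²) prior on μ is conjugate. Posterior precision = 1/σ₀² + n/σ²; posterior mean is the precision-weighted average of μ₀ and x̄.
σ₀² = 27.80² = 772.84, σ² = 11.33² = 128.3689. Prior precision 1/σ₀² = 1/772.84; data precision n/σ² = 11/128.3689.
w = (n/σ²)/(1/σ₀² + n/σ²) = n·σ₀²/(σ² + n·σ₀²) = 11·772.84/(128.3689 + 11·772.84) = 8501.24/8629.6089 = 0.9851.

0.9851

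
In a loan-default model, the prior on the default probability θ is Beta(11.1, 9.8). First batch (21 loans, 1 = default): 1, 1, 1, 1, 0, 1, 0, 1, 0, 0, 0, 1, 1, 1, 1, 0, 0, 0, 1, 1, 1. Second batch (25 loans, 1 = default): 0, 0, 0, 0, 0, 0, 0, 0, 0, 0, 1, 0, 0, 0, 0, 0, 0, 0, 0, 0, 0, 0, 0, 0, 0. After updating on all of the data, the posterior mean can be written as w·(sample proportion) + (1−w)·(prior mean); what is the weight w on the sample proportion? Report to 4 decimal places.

The Beta prior is conjugate to a Binomial/Bernoulli likelihood; the update adds successes to α and failures to β.
Total number of loans: n = 21 + 25 = 46.
Posterior mean = (α₀+k)/(α₀+β₀+n) = [n/(α₀+β₀+n)]·(k/n) + [(α₀+β₀)/(α₀+β₀+n)]·α₀/(α₀+β₀), so only n and the prior enter the weight.
The weight on the data is w = n/(α₀+β₀+n) = 46/(11.1+9.8+46) = 46/66.9 = 0.6876.

0.6876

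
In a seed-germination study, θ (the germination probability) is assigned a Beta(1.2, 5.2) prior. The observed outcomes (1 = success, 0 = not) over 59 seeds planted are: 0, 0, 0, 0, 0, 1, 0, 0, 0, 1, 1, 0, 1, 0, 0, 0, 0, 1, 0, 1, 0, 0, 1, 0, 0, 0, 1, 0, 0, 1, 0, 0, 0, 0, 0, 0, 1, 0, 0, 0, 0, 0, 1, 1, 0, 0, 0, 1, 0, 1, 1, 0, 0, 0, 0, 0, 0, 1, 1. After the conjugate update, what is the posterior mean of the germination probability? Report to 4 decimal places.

The Beta prior is conjugate to a Binomial/Bernoulli likelihood; the update adds successes to α and failures to β.
Posterior: Beta(α+k, β+n−k) = Beta(1.2+17, 5.2+42) = Beta(18.2, 47.2).
Posterior mean = α/(α+β) = 18.2/65.4 = 0.2783.

0.2783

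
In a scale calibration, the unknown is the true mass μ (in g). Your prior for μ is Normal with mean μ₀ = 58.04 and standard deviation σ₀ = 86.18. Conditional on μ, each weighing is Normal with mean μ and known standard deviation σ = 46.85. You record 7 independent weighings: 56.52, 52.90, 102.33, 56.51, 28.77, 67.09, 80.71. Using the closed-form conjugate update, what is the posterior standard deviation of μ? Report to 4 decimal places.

17.3453

For Normal data with known variance σ², a Normal(μ₀, σ₀²) prior on μ is conjugate. Posterior precision = 1/σ₀² + n/σ²; posterior mean is the precision-weighted average of μ₀ and x̄.
σ₀² = 86.18² = 7426.9924, σ² = 46.85² = 2194.9225; σ² + n·σ₀² = 2194.9225 + 7·7426.9924 = 54183.8693.
Posterior precision = 1/σ₀² + n/σ² = 1/7426.9924 + 7/2194.9225 = (σ² + n·σ₀²)/(σ₀²σ²) = 54183.8693/(7426.9924·2194.9225); posterior variance σₙ² = σ₀²σ²/(σ² + n·σ₀²) = 7426.9924·2194.9225/54183.8693 = 300.858409.
Posterior SD = √σₙ² = √(7426.9924·2194.9225/54183.8693) = 17.3453.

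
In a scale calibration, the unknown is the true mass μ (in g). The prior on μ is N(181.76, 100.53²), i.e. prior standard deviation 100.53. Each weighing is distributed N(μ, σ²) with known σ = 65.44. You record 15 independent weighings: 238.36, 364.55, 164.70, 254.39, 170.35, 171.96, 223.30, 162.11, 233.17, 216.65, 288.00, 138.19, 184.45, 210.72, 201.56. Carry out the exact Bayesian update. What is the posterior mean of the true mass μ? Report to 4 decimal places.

For Normal data with known variance σ², a Normal(μ₀, σ₀²) prior on μ is conjugate. Posterior precision = 1/σ₀² + n/σ²; posterior mean is the precision-weighted average of μ₀ and x̄.
Σxᵢ = 238.36 + 364.55 + 164.70 + 254.39 + 170.35 + 171.96 + 223.30 + 162.11 + 233.17 + 216.65 + 288.00 + 138.19 + 184.45 + 210.72 + 201.56 = 3222.46, so n·x̄ = 3222.46.
σ₀² = 100.53² = 10106.2809, σ² = 65.44² = 4282.3936; σ² + n·σ₀² = 4282.3936 + 15·10106.2809 = 155876.6071.
Posterior mean = (μ₀/σ₀² + n·x̄/σ²)/(1/σ₀² + n/σ²) = (σ²·μ₀ + σ₀²·n·x̄)/(σ² + n·σ₀²) = (4282.3936·181.76 + 10106.2809·3222.46)/155876.6071 = 33345453.80975/155876.6071 = 213.9221.

213.9221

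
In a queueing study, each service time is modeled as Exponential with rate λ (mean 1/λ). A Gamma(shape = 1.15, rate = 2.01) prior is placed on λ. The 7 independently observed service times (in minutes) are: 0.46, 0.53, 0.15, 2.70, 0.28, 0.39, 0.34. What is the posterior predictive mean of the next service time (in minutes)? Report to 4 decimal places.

0.9594

With a Gamma(shape α, rate β) prior on the exponential rate λ, the posterior after n observations with total T = Σxᵢ is Gamma(α+n, β+T).
Sum of observations T = 4.85 minutes; n = 7.
Posterior: Gamma(1.15+7, 2.01+4.85) = Gamma(8.15, 6.86).
The predictive distribution for the next observation is Lomax; its mean is β/(α−1) = 6.86/7.15 = 0.9594.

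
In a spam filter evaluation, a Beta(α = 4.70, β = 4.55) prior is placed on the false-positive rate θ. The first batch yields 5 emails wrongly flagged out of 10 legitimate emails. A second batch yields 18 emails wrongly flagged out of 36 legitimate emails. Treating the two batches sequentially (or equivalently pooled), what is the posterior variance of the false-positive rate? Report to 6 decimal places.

0.004444

The Beta prior is conjugate to a Binomial/Bernoulli likelihood; the update adds successes to α and failures to β.
After batch 1: Beta(4.70+5, 4.55+5) = Beta(9.70, 9.55).
After batch 2: Beta(9.70+18, 9.55+18) = Beta(27.70, 27.55).
Var = αβ/((α+β)²(α+β+1)) = 27.70·27.55/(55.25²·56.25) = 0.004444.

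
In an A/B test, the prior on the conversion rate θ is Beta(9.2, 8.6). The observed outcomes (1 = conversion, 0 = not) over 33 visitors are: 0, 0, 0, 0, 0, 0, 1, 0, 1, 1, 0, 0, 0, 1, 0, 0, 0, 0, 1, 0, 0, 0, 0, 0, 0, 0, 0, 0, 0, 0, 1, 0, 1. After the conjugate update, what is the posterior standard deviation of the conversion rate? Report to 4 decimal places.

The Beta prior is conjugate to a Binomial/Bernoulli likelihood; the update adds successes to α and failures to β.
Posterior: Beta(α+k, β+n−k) = Beta(9.2+7, 8.6+26) = Beta(16.2, 34.6).
Var = αβ/((α+β)²(α+β+1)) = 16.2·34.6/(50.8²·51.8) = 0.00419309; SD = √0.00419309 = 0.0648.

0.0648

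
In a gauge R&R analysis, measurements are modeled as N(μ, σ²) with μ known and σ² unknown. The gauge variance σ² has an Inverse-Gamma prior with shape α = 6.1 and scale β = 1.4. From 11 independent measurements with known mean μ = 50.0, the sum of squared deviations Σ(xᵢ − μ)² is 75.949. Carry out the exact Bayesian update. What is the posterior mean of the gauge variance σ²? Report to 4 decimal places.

With known mean μ and an Inverse-Gamma(α, β) prior on σ², the Normal likelihood is conjugate: posterior is Inv-Gamma(α + n/2, β + Σ(xᵢ−μ)²/2).
Posterior: Inv-Gamma(6.1 + 11/2, 1.4 + 75.949/2) = Inv-Gamma(11.60, 39.3745).
E[σ²|data] = β/(α−1) = 39.3745/10.60 = 3.7146.

3.7146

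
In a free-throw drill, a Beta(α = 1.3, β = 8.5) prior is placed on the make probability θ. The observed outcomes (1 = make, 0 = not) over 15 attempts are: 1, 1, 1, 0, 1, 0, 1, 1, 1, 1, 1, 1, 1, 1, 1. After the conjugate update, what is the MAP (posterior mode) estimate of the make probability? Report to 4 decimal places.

0.5833

The Beta prior is conjugate to a Binomial/Bernoulli likelihood; the update adds successes to α and failures to β.
Posterior: Beta(α+k, β+n−k) = Beta(1.3+13, 8.5+2) = Beta(14.3, 10.5).
Mode of Beta(a,b) for a,b>1 is (a−1)/(a+b−2) = 13.3/22.8 = 0.5833.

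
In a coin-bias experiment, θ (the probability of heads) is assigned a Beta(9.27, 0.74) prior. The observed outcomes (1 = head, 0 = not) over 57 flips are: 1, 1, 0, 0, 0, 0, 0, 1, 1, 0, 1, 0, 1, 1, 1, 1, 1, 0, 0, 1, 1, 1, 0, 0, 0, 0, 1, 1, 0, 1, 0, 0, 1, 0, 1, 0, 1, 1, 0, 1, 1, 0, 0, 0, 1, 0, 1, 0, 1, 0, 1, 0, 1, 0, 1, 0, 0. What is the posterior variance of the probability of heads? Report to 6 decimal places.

The Beta prior is conjugate to a Binomial/Bernoulli likelihood; the update adds successes to α and failures to β.
Posterior: Beta(α+k, β+n−k) = Beta(9.27+28, 0.74+29) = Beta(37.27, 29.74).
Var = αβ/((α+β)²(α+β+1)) = 37.27·29.74/(67.01²·68.01) = 0.003630.

0.003630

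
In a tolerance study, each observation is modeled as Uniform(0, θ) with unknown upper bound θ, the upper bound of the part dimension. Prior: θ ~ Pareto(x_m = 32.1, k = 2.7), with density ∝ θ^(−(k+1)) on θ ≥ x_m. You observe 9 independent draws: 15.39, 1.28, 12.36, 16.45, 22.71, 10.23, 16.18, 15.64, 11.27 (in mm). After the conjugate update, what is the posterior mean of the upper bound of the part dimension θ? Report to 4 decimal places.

A Pareto(scale x_m, shape k) prior on the upper bound θ of Uniform(0, θ) is conjugate: posterior is Pareto(max(x_m, max xᵢ), k + n).
Sample maximum = 22.71; prior scale x_m = 32.1 → posterior scale = max = 32.10.
Posterior shape = 2.7 + 9 = 11.7.
E[θ|data] = k·x_m/(k−1) = 11.7·32.10/10.7 = 35.1000.

35.1000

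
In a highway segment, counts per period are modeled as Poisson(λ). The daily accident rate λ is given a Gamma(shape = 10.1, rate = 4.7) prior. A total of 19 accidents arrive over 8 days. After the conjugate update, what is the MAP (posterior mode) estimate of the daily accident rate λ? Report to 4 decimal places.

2.2126

With a Gamma(shape α, rate β) prior, the Poisson likelihood is conjugate: the posterior is Gamma(α + ΣXᵢ, β + n).
Posterior: Gamma(α+S, β+n) = Gamma(10.1+19, 4.7+8) = Gamma(29.1, 12.7).
Mode of Gamma(α,β) for α≥1 is (α−1)/β = 28.1/12.7 = 2.2126.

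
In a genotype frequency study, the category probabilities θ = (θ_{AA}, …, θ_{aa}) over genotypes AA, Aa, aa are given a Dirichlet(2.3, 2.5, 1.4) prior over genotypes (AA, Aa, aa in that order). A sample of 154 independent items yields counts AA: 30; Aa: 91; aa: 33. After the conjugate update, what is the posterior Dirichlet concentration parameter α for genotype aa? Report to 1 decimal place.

34.4

The Dirichlet prior is conjugate to the Multinomial likelihood: each posterior αⱼ = prior αⱼ + observed count nⱼ.
Posterior concentration: (32.3, 93.5, 34.4), total = 160.2.
α_{aa} = 1.4 + 33 = 34.4.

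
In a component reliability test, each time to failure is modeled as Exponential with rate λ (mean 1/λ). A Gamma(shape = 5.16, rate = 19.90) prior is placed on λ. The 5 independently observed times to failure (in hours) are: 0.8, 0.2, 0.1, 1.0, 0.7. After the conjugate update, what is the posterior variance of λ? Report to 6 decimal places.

With a Gamma(shape α, rate β) prior on the exponential rate λ, the posterior after n observations with total T = Σxᵢ is Gamma(α+n, β+T).
Sum of observations T = 2.8 hours; n = 5.
Posterior: Gamma(5.16+5, 19.90+2.8) = Gamma(10.16, 22.70).
Var = α/β² = 0.019717.

0.019717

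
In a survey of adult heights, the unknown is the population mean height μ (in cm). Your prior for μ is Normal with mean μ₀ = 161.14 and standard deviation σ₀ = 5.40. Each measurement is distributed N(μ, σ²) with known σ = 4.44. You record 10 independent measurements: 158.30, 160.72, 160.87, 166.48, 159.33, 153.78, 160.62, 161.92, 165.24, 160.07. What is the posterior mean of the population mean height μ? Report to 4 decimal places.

160.7588

For Normal data with known variance σ², a Normal(μ₀, σ₀²) prior on μ is conjugate. Posterior precision = 1/σ₀² + n/σ²; posterior mean is the precision-weighted average of μ₀ and x̄.
Σxᵢ = 158.30 + 160.72 + 160.87 + 166.48 + 159.33 + 153.78 + 160.62 + 161.92 + 165.24 + 160.07 = 1607.33, so n·x̄ = 1607.33.
σ₀² = 5.40² = 29.16, σ² = 4.44² = 19.7136; σ² + n·σ₀² = 19.7136 + 10·29.16 = 311.3136.
Posterior mean = (μ₀/σ₀² + n·x̄/σ²)/(1/σ₀² + n/σ²) = (σ²·μ₀ + σ₀²·n·x̄)/(σ² + n·σ₀²) = (19.7136·161.14 + 29.16·1607.33)/311.3136 = 50046.392304/311.3136 = 160.7588.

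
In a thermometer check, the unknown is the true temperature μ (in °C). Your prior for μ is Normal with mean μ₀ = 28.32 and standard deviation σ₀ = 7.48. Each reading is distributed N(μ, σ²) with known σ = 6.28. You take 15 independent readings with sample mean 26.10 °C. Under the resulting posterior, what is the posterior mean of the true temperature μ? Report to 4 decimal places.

26.1996

For Normal data with known variance σ², a Normal(μ₀, σ₀²) prior on μ is conjugate. Posterior precision = 1/σ₀² + n/σ²; posterior mean is the precision-weighted average of μ₀ and x̄.
n·x̄ = 15·26.10 = 391.5.
σ₀² = 7.48² = 55.9504, σ² = 6.28² = 39.4384; σ² + n·σ₀² = 39.4384 + 15·55.9504 = 878.6944.
Posterior mean = (μ₀/σ₀² + n·x̄/σ²)/(1/σ₀² + n/σ²) = (σ²·μ₀ + σ₀²·n·x̄)/(σ² + n·σ₀²) = (39.4384·28.32 + 55.9504·391.5)/878.6944 = 23021.477088/878.6944 = 26.1996.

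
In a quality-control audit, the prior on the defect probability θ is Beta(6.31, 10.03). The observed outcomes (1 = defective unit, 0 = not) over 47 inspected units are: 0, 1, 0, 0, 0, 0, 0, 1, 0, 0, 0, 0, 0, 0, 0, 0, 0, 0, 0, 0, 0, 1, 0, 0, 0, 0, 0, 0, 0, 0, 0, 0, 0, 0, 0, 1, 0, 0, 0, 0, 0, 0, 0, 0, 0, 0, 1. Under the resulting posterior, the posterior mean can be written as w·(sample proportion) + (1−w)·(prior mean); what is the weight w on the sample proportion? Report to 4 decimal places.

0.7420

The Beta prior is conjugate to a Binomial/Bernoulli likelihood; the update adds successes to α and failures to β.
Posterior mean = (α₀+k)/(α₀+β₀+n) = [n/(α₀+β₀+n)]·(k/n) + [(α₀+β₀)/(α₀+β₀+n)]·α₀/(α₀+β₀), so only n and the prior enter the weight.
The weight on the data is w = n/(α₀+β₀+n) = 47/(6.31+10.03+47) = 47/63.34 = 0.7420.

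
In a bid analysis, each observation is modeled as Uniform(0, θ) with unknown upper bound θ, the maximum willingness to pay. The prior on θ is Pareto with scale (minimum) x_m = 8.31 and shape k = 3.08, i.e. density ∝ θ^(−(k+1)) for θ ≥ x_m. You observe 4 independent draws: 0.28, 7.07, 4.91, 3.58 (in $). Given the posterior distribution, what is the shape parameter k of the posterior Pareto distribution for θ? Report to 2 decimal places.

A Pareto(scale x_m, shape k) prior on the upper bound θ of Uniform(0, θ) is conjugate: posterior is Pareto(max(x_m, max xᵢ), k + n).
Sample maximum = 7.07; prior scale x_m = 8.31 → posterior scale = max = 8.31.
Posterior shape = 3.08 + 4 = 7.08.
Posterior shape k = 7.08.

7.08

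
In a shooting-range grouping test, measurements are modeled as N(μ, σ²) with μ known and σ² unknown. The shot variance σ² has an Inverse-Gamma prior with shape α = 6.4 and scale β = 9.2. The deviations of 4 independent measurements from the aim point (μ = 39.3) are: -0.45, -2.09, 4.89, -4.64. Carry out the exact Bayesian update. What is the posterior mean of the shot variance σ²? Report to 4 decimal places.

4.6225

With known mean μ and an Inverse-Gamma(α, β) prior on σ², the Normal likelihood is conjugate: posterior is Inv-Gamma(α + n/2, β + Σ(xᵢ−μ)²/2).
Σ(xᵢ−μ)² = (-0.45)² + (-2.09)² + (4.89)² + (-4.64)² = 50.0123.
Posterior: Inv-Gamma(6.4 + 4/2, 9.2 + 50.0123/2) = Inv-Gamma(8.40, 34.20615).
E[σ²|data] = β/(α−1) = 34.20615/7.40 = 4.6225.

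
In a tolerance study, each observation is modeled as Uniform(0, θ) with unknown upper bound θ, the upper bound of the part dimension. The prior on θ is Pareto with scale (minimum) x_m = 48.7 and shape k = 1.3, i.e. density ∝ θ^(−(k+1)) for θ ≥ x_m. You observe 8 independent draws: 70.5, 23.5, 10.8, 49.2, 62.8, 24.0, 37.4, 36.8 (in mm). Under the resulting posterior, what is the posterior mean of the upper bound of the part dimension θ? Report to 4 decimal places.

A Pareto(scale x_m, shape k) prior on the upper bound θ of Uniform(0, θ) is conjugate: posterior is Pareto(max(x_m, max xᵢ), k + n).
Sample maximum = 70.5; prior scale x_m = 48.7 → posterior scale = max = 70.5.
Posterior shape = 1.3 + 8 = 9.3.
E[θ|data] = k·x_m/(k−1) = 9.3·70.5/8.3 = 78.9940.

78.9940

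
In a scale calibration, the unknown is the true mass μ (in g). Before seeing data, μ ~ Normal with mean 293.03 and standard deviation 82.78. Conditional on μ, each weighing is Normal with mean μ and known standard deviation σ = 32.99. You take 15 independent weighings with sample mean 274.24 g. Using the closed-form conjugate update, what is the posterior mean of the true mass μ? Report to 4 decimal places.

For Normal data with known variance σ², a Normal(μ₀, σ₀²) prior on μ is conjugate. Posterior precision = 1/σ₀² + n/σ²; posterior mean is the precision-weighted average of μ₀ and x̄.
n·x̄ = 15·274.24 = 4113.6.
σ₀² = 82.78² = 6852.5284, σ² = 32.99² = 1088.3401; σ² + n·σ₀² = 1088.3401 + 15·6852.5284 = 103876.2661.
Posterior mean = (μ₀/σ₀² + n·x̄/σ²)/(1/σ₀² + n/σ²) = (σ²·μ₀ + σ₀²·n·x̄)/(σ² + n·σ₀²) = (1088.3401·293.03 + 6852.5284·4113.6)/103876.2661 = 28507477.125743/103876.2661 = 274.4369.

274.4369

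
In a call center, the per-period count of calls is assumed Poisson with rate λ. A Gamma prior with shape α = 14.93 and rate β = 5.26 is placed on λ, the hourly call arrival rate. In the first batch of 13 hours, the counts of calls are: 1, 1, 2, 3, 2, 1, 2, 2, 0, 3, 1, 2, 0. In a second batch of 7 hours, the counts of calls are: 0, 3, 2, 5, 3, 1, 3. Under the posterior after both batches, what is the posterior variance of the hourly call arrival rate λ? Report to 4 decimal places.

0.0814

With a Gamma(shape α, rate β) prior, the Poisson likelihood is conjugate: the posterior is Gamma(α + ΣXᵢ, β + n).
Batch 1: sum of counts S = 20 over n = 13 hours.
After batch 1: Gamma(α+S, β+n) = Gamma(14.93+20, 5.26+13) = Gamma(34.93, 18.26).
Batch 2: sum of counts S = 17 over n = 7 hours.
After batch 2: Gamma(α+S, β+n) = Gamma(34.93+17, 18.26+7) = Gamma(51.93, 25.26).
Var = α/β² = 51.93/25.26² = 0.0814.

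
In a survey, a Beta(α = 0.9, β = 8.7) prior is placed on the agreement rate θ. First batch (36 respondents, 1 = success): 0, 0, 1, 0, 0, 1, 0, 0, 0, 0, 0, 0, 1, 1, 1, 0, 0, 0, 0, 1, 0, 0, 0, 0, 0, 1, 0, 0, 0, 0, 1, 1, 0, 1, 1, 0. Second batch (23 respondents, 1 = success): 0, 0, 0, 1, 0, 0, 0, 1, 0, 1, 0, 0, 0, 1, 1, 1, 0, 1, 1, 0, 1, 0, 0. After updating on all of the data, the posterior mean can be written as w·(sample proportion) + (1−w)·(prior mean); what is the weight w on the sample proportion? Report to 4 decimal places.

0.8601

The Beta prior is conjugate to a Binomial/Bernoulli likelihood; the update adds successes to α and failures to β.
Total number of respondents: n = 36 + 23 = 59.
Posterior mean = (α₀+k)/(α₀+β₀+n) = [n/(α₀+β₀+n)]·(k/n) + [(α₀+β₀)/(α₀+β₀+n)]·α₀/(α₀+β₀), so only n and the prior enter the weight.
The weight on the data is w = n/(α₀+β₀+n) = 59/(0.9+8.7+59) = 59/68.6 = 0.8601.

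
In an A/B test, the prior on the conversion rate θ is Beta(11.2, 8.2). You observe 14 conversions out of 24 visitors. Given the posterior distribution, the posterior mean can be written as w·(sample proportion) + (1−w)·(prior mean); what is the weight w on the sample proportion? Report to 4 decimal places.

The Beta prior is conjugate to a Binomial/Bernoulli likelihood; the update adds successes to α and failures to β.
Posterior mean = (α₀+k)/(α₀+β₀+n) = [n/(α₀+β₀+n)]·(k/n) + [(α₀+β₀)/(α₀+β₀+n)]·α₀/(α₀+β₀), so only n and the prior enter the weight.
The weight on the data is w = n/(α₀+β₀+n) = 24/(11.2+8.2+24) = 24/43.4 = 0.5530.

0.5530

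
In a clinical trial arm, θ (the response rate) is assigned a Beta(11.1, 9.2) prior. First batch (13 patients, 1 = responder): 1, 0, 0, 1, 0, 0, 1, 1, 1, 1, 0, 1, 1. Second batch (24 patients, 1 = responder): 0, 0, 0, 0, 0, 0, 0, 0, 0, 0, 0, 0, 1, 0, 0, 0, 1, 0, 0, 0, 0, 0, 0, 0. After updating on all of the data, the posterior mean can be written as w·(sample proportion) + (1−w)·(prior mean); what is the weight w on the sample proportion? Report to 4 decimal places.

0.6457

The Beta prior is conjugate to a Binomial/Bernoulli likelihood; the update adds successes to α and failures to β.
Total number of patients: n = 13 + 24 = 37.
Posterior mean = (α₀+k)/(α₀+β₀+n) = [n/(α₀+β₀+n)]·(k/n) + [(α₀+β₀)/(α₀+β₀+n)]·α₀/(α₀+β₀), so only n and the prior enter the weight.
The weight on the data is w = n/(α₀+β₀+n) = 37/(11.1+9.2+37) = 37/57.3 = 0.6457.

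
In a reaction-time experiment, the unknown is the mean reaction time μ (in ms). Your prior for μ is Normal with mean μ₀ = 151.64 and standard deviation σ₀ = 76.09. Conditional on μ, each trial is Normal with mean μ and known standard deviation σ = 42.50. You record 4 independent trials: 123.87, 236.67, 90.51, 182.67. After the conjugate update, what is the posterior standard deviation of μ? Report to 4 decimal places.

For Normal data with known variance σ², a Normal(μ₀, σ₀²) prior on μ is conjugate. Posterior precision = 1/σ₀² + n/σ²; posterior mean is the precision-weighted average of μ₀ and x̄.
σ₀² = 76.09² = 5789.6881, σ² = 42.50² = 1806.25; σ² + n·σ₀² = 1806.25 + 4·5789.6881 = 24965.0024.
Posterior precision = 1/σ₀² + n/σ² = 1/5789.6881 + 4/1806.25 = (σ² + n·σ₀²)/(σ₀²σ²) = 24965.0024/(5789.6881·1806.25); posterior variance σₙ² = σ₀²σ²/(σ² + n·σ₀²) = 5789.6881·1806.25/24965.0024 = 418.891373.
Posterior SD = √σₙ² = √(5789.6881·1806.25/24965.0024) = 20.4668.

20.4668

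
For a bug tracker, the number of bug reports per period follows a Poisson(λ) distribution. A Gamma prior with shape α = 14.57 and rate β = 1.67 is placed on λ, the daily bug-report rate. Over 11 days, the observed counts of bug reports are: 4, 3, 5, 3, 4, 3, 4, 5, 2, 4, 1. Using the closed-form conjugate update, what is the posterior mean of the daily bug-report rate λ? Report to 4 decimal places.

4.1492

With a Gamma(shape α, rate β) prior, the Poisson likelihood is conjugate: the posterior is Gamma(α + ΣXᵢ, β + n).
Sum of counts S = 38 over n = 11 days.
Posterior: Gamma(α+S, β+n) = Gamma(14.57+38, 1.67+11) = Gamma(52.57, 12.67).
Posterior mean = α/β = 52.57/12.67 = 4.1492.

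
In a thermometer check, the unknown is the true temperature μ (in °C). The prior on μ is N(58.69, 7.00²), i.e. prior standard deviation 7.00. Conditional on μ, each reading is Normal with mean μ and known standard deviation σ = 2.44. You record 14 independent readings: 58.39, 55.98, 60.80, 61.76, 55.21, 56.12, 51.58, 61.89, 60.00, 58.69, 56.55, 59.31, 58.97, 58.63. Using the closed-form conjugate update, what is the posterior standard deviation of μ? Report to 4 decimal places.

0.6493

For Normal data with known variance σ², a Normal(μ₀, σ₀²) prior on μ is conjugate. Posterior precision = 1/σ₀² + n/σ²; posterior mean is the precision-weighted average of μ₀ and x̄.
σ₀² = 7.00² = 49, σ² = 2.44² = 5.9536; σ² + n·σ₀² = 5.9536 + 14·49 = 691.9536.
Posterior precision = 1/σ₀² + n/σ² = 1/49 + 14/5.9536 = (σ² + n·σ₀²)/(σ₀²σ²) = 691.9536/(49·5.9536); posterior variance σₙ² = σ₀²σ²/(σ² + n·σ₀²) = 49·5.9536/691.9536 = 0.421598.
Posterior SD = √σₙ² = √(49·5.9536/691.9536) = 0.6493.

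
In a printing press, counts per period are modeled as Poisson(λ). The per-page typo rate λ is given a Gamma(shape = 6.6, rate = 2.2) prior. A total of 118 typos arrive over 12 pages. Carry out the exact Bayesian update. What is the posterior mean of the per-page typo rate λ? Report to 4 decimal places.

With a Gamma(shape α, rate β) prior, the Poisson likelihood is conjugate: the posterior is Gamma(α + ΣXᵢ, β + n).
Posterior: Gamma(α+S, β+n) = Gamma(6.6+118, 2.2+12) = Gamma(124.6, 14.2).
Posterior mean = α/β = 124.6/14.2 = 8.7746.

8.7746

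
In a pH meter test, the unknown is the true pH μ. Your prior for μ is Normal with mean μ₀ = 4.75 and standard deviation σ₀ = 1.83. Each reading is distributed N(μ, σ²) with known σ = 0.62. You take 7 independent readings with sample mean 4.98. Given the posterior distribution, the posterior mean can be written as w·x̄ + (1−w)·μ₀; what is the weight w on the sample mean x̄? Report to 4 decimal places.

0.9839

For Normal data with known variance σ², a Normal(μ₀, σ₀²) prior on μ is conjugate. Posterior precision = 1/σ₀² + n/σ²; posterior mean is the precision-weighted average of μ₀ and x̄.
σ₀² = 1.83² = 3.3489, σ² = 0.62² = 0.3844. Prior precision 1/σ₀² = 1/3.3489; data precision n/σ² = 7/0.3844.
w = (n/σ²)/(1/σ₀² + n/σ²) = n·σ₀²/(σ² + n·σ₀²) = 7·3.3489/(0.3844 + 7·3.3489) = 23.4423/23.8267 = 0.9839.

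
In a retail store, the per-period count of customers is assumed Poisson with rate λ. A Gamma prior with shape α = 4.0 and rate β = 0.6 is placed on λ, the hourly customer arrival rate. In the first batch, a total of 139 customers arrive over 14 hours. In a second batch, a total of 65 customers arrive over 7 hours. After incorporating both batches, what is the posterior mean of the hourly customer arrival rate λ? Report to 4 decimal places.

9.6296

With a Gamma(shape α, rate β) prior, the Poisson likelihood is conjugate: the posterior is Gamma(α + ΣXᵢ, β + n).
After batch 1: Gamma(α+S, β+n) = Gamma(4.0+139, 0.6+14) = Gamma(143.0, 14.6).
After batch 2: Gamma(α+S, β+n) = Gamma(143.0+65, 14.6+7) = Gamma(208.0, 21.6).
Posterior mean = α/β = 208.0/21.6 = 9.6296.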